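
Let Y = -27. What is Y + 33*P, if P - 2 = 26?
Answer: 897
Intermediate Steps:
P = 28 (P = 2 + 26 = 28)
Y + 33*P = -27 + 33*28 = -27 + 924 = 897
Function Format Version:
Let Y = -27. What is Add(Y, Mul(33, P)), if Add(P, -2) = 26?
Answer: 897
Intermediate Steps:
P = 28 (P = Add(2, 26) = 28)
Add(Y, Mul(33, P)) = Add(-27, Mul(33, 28)) = Add(-27, 924) = 897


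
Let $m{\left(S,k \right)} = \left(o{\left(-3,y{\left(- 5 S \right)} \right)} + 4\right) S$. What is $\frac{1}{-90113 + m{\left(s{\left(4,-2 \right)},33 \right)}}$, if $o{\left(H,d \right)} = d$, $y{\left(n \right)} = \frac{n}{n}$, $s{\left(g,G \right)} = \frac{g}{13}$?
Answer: $- \frac{13}{1171449} \approx -1.1097 \cdot 10^{-5}$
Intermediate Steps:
$s{\left(g,G \right)} = \frac{g}{13}$ ($s{\left(g,G \right)} = g \frac{1}{13} = \frac{g}{13}$)
$y{\left(n \right)} = 1$
$m{\left(S,k \right)} = 5 S$ ($m{\left(S,k \right)} = \left(1 + 4\right) S = 5 S$)
$\frac{1}{-90113 + m{\left(s{\left(4,-2 \right)},33 \right)}} = \frac{1}{-90113 + 5 \cdot \frac{1}{13} \cdot 4} = \frac{1}{-90113 + 5 \cdot \frac{4}{13}} = \frac{1}{-90113 + \frac{20}{13}} = \frac{1}{- \frac{1171449}{13}} = - \frac{13}{1171449}$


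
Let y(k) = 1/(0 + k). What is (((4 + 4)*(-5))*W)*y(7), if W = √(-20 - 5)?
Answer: -200*I/7 ≈ -28.571*I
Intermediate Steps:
W = 5*I (W = √(-25) = 5*I ≈ 5.0*I)
y(k) = 1/k
(((4 + 4)*(-5))*W)*y(7) = (((4 + 4)*(-5))*(5*I))/7 = ((8*(-5))*(5*I))*(⅐) = -200*I*(⅐) = -200*I/7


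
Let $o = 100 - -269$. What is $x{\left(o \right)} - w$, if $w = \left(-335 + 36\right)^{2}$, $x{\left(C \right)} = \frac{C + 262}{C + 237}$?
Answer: $- \frac{54176375}{606} \approx -89400.0$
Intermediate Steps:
$o = 369$ ($o = 100 + 269 = 369$)
$x{\left(C \right)} = \frac{262 + C}{237 + C}$
$w = 89401$ ($w = \left(-299\right)^{2} = 89401$)
$x{\left(o \right)} - w = \frac{262 + 369}{237 + 369} - 89401 = \frac{1}{606} \cdot 631 - 89401 = \frac{631}{606} - 89401 = - \frac{54176375}{606}$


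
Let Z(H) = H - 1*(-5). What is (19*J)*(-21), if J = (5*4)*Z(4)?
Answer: -71820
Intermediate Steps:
Z(H) = 5 + H (Z(H) = H + 5 = 5 + H)
J = 180 (J = (5*4)*(5 + 4) = 20*9 = 180)
(19*J)*(-21) = (19*180)*(-21) = 3420*(-21) = -71820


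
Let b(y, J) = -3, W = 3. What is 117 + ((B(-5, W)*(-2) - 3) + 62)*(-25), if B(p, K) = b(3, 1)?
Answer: -1508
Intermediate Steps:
B(p, K) = -3
117 + ((B(-5, W)*(-2) - 3) + 62)*(-25) = 117 + ((-3*(-2) - 3) + 62)*(-25) = 117 + ((6 - 3) + 62)*(-25) = 117 + (3 + 62)*(-25) = 117 + 65*(-25) = 117 - 1625 = -1508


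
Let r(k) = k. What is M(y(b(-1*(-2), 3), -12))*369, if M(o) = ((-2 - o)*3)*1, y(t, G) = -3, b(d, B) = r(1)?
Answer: 1107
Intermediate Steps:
b(d, B) = 1
M(o) = -6 - 3*o (M(o) = (-6 - 3*o)*1 = -6 - 3*o)
M(y(b(-1*(-2), 3), -12))*369 = (-6 - 3*(-3))*369 = (-6 + 9)*369 = 3*369 = 1107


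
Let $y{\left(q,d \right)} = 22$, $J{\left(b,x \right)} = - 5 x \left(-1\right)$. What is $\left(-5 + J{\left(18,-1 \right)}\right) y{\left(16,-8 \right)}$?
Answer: $-220$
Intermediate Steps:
$J{\left(b,x \right)} = 5 x$
$\left(-5 + J{\left(18,-1 \right)}\right) y{\left(16,-8 \right)} = \left(-5 + 5 \left(-1\right)\right) 22 = \left(-5 - 5\right) 22 = \left(-10\right) 22 = -220$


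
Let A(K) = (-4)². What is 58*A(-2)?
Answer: 928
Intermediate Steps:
A(K) = 16
58*A(-2) = 58*16 = 928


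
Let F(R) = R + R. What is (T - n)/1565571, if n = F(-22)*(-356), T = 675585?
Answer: 659921/1565571 ≈ 0.42152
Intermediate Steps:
F(R) = 2*R
n = 15664 (n = (2*(-22))*(-356) = -44*(-356) = 15664)
(T - n)/1565571 = (675585 - 1*15664)/1565571 = (675585 - 15664)*(1/1565571) = 659921*(1/1565571) = 659921/1565571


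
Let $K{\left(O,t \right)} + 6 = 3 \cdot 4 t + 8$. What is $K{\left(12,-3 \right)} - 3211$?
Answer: $-3245$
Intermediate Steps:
$K{\left(O,t \right)} = 2 + 12 t$ ($K{\left(O,t \right)} = -6 + \left(3 \cdot 4 t + 8\right) = -6 + \left(12 t + 8\right) = -6 + \left(8 + 12 t\right) = 2 + 12 t$)
$K{\left(12,-3 \right)} - 3211 = \left(2 + 12 \left(-3\right)\right) - 3211 = \left(2 - 36\right) - 3211 = -34 - 3211 = -3245$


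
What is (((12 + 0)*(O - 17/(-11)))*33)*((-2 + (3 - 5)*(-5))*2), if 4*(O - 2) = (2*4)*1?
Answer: 35136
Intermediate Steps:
O = 4 (O = 2 + ((2*4)*1)/4 = 2 + (8*1)/4 = 2 + (1/4)*8 = 2 + 2 = 4)
(((12 + 0)*(O - 17/(-11)))*33)*((-2 + (3 - 5)*(-5))*2) = (((12 + 0)*(4 - 17/(-11)))*33)*((-2 + (3 - 5)*(-5))*2) = ((12*(4 - 17*(-1/11)))*33)*((-2 - 2*(-5))*2) = ((12*(4 + 17/11))*33)*((-2 + 10)*2) = ((12*(61/11))*33)*(8*2) = ((732/11)*33)*16 = 2196*16 = 35136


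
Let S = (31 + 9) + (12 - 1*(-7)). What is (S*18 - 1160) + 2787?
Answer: 2689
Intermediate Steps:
S = 59 (S = 40 + (12 + 7) = 40 + 19 = 59)
(S*18 - 1160) + 2787 = (59*18 - 1160) + 2787 = (1062 - 1160) + 2787 = -98 + 2787 = 2689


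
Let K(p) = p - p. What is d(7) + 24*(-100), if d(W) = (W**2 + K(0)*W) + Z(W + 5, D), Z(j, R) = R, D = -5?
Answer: -2356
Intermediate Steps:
K(p) = 0
d(W) = -5 + W**2 (d(W) = (W**2 + 0*W) - 5 = (W**2 + 0) - 5 = W**2 - 5 = -5 + W**2)
d(7) + 24*(-100) = (-5 + 7**2) + 24*(-100) = (-5 + 49) - 2400 = 44 - 2400 = -2356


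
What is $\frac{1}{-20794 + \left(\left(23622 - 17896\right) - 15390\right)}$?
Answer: $- \frac{1}{30458} \approx -3.2832 \cdot 10^{-5}$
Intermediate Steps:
$\frac{1}{-20794 + \left(\left(23622 - 17896\right) - 15390\right)} = \frac{1}{-20794 + \left(5726 - 15390\right)} = \frac{1}{-20794 - 9664} = \frac{1}{-30458} = - \frac{1}{30458}$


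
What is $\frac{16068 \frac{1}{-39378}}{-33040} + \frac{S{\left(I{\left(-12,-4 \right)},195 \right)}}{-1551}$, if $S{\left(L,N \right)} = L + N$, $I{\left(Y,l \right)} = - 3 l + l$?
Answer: $- \frac{22007337491}{168160598760} \approx -0.13087$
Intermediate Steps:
$I{\left(Y,l \right)} = - 2 l$
$\frac{16068 \frac{1}{-39378}}{-33040} + \frac{S{\left(I{\left(-12,-4 \right)},195 \right)}}{-1551} = \frac{16068 \frac{1}{-39378}}{-33040} + \frac{\left(-2\right) \left(-4\right) + 195}{-1551} = 16068 \left(- \frac{1}{39378}\right) \left(- \frac{1}{33040}\right) + \left(8 + 195\right) \left(- \frac{1}{1551}\right) = \left(- \frac{2678}{6563}\right) \left(- \frac{1}{33040}\right) + 203 \left(- \frac{1}{1551}\right) = \frac{1339}{108420760} - \frac{203}{1551} = - \frac{22007337491}{168160598760}$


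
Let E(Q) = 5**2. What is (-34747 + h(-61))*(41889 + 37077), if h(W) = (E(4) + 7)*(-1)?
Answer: -2746358514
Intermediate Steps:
E(Q) = 25
h(W) = -32 (h(W) = (25 + 7)*(-1) = 32*(-1) = -32)
(-34747 + h(-61))*(41889 + 37077) = (-34747 - 32)*(41889 + 37077) = -34779*78966 = -2746358514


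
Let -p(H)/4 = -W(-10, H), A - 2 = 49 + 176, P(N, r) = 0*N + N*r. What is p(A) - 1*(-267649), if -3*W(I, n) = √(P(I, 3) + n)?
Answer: 267649 - 4*√197/3 ≈ 2.6763e+5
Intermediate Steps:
P(N, r) = N*r (P(N, r) = 0 + N*r = N*r)
W(I, n) = -√(n + 3*I)/3 (W(I, n) = -√(I*3 + n)/3 = -√(3*I + n)/3 = -√(n + 3*I)/3)
A = 227 (A = 2 + (49 + 176) = 2 + 225 = 227)
p(H) = -4*√(-30 + H)/3 (p(H) = -(-4)*(-√(H + 3*(-10))/3) = -(-4)*(-√(H - 30)/3) = -(-4)*(-√(-30 + H)/3) = -4*√(-30 + H)/3)
p(A) - 1*(-267649) = -4*√(-30 + 227)/3 - 1*(-267649) = -4*√197/3 + 267649 = 267649 - 4*√197/3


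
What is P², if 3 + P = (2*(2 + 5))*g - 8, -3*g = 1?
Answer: 2209/9 ≈ 245.44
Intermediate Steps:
g = -⅓ (g = -⅓*1 = -⅓ ≈ -0.33333)
P = -47/3 (P = -3 + ((2*(2 + 5))*(-⅓) - 8) = -3 + ((2*7)*(-⅓) - 8) = -3 + (14*(-⅓) - 8) = -3 + (-14/3 - 8) = -3 - 38/3 = -47/3 ≈ -15.667)
P² = (-47/3)² = 2209/9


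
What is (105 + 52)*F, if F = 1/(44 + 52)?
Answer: 157/96 ≈ 1.6354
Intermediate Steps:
F = 1/96 ≈ 0.010417
(105 + 52)*F = (105 + 52)*(1/96) = 157*(1/96) = 157/96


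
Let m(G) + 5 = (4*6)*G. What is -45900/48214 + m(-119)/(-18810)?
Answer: -362719373/453452670 ≈ -0.79991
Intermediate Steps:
m(G) = -5 + 24*G (m(G) = -5 + (4*6)*G = -5 + 24*G)
-45900/48214 + m(-119)/(-18810) = -45900/48214 + (-5 + 24*(-119))/(-18810) = -45900*1/48214 + (-5 - 2856)*(-1/18810) = -22950/24107 - 2861*(-1/18810) = -22950/24107 + 2861/18810 = -362719373/453452670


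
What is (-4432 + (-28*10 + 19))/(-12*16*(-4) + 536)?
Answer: -4693/1304 ≈ -3.5989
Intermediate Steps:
(-4432 + (-28*10 + 19))/(-12*16*(-4) + 536) = (-4432 + (-280 + 19))/(-192*(-4) + 536) = (-4432 - 261)/(768 + 536) = -4693/1304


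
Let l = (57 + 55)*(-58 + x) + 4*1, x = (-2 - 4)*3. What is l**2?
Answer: 72386064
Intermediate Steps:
x = -18 (x = -6*3 = -18)
l = -8508 (l = (57 + 55)*(-58 - 18) + 4*1 = 112*(-76) + 4 = -8512 + 4 = -8508)
l**2 = (-8508)**2 = 72386064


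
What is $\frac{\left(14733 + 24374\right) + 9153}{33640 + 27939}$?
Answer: $\frac{2540}{3241} \approx 0.78371$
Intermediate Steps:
$\frac{\left(14733 + 24374\right) + 9153}{33640 + 27939} = \frac{39107 + 9153}{61579} = 48260 \cdot \frac{1}{61579} = \frac{2540}{3241}$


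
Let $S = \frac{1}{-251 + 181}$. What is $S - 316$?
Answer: $- \frac{22121}{70} \approx -316.01$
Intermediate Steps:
$S = - \frac{1}{70}$ ($S = \frac{1}{-70} = - \frac{1}{70} \approx -0.014286$)
$S - 316 = - \frac{1}{70} - 316 = - \frac{22121}{70}$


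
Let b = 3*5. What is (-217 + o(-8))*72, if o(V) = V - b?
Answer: -17280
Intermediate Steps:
b = 15
o(V) = -15 + V (o(V) = V - 1*15 = V - 15 = -15 + V)
(-217 + o(-8))*72 = (-217 + (-15 - 8))*72 = (-217 - 23)*72 = -240*72 = -17280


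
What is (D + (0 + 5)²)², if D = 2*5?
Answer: 1225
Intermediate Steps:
D = 10
(D + (0 + 5)²)² = (10 + (0 + 5)²)² = (10 + 5²)² = (10 + 25)² = 35² = 1225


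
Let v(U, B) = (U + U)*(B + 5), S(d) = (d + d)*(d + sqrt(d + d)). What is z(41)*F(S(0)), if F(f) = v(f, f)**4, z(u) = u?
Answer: 0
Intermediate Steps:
S(d) = 2*d*(d + sqrt(2)*sqrt(d)) (S(d) = (2*d)*(d + sqrt(2*d)) = (2*d)*(d + sqrt(2)*sqrt(d)) = 2*d*(d + sqrt(2)*sqrt(d)))
v(U, B) = 2*U*(5 + B) (v(U, B) = (2*U)*(5 + B) = 2*U*(5 + B))
F(f) = 16*f**4*(5 + f)**4 (F(f) = (2*f*(5 + f))**4 = 16*f**4*(5 + f)**4)
z(41)*F(S(0)) = 41*(16*(2*0**2 + 2*sqrt(2)*0**(3/2))**4*(5 + (2*0**2 + 2*sqrt(2)*0**(3/2)))**4) = 41*(16*(2*0 + 2*sqrt(2)*0)**4*(5 + (2*0 + 2*sqrt(2)*0))**4) = 41*(16*(0 + 0)**4*(5 + (0 + 0))**4) = 41*(16*0**4*(5 + 0)**4) = 41*(16*0*5**4) = 41*(16*0*625) = 41*0 = 0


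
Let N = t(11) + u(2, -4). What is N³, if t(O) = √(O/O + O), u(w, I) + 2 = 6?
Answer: 208 + 120*√3 ≈ 415.85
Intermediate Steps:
u(w, I) = 4 (u(w, I) = -2 + 6 = 4)
t(O) = √(1 + O)
N = 4 + 2*√3 (N = √(1 + 11) + 4 = √12 + 4 = 2*√3 + 4 = 4 + 2*√3 ≈ 7.4641)
N³ = (4 + 2*√3)³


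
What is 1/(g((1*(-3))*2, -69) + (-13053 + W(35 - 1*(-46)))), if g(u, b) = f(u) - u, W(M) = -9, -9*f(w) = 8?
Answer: -9/117512 ≈ -7.6588e-5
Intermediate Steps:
f(w) = -8/9 (f(w) = -⅑*8 = -8/9)
g(u, b) = -8/9 - u
1/(g((1*(-3))*2, -69) + (-13053 + W(35 - 1*(-46)))) = 1/((-8/9 - 1*(-3)*2) + (-13053 - 9)) = 1/((-8/9 - (-3)*2) - 13062) = 1/((-8/9 - 1*(-6)) - 13062) = 1/((-8/9 + 6) - 13062) = 1/(46/9 - 13062) = 1/(-117512/9) = -9/117512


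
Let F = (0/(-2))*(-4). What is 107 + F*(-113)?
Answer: 107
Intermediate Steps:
F = 0 (F = (0*(-1/2))*(-4) = 0*(-4) = 0)
107 + F*(-113) = 107 + 0*(-113) = 107 + 0 = 107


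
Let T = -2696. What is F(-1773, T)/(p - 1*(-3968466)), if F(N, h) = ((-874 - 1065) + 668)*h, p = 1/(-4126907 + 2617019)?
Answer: 5173806379008/5991939191807 ≈ 0.86346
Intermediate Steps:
p = -1/1509888 (p = 1/(-1509888) = -1/1509888 ≈ -6.6230e-7)
F(N, h) = -1271*h (F(N, h) = (-1939 + 668)*h = -1271*h)
F(-1773, T)/(p - 1*(-3968466)) = (-1271*(-2696))/(-1/1509888 - 1*(-3968466)) = 3426616/(-1/1509888 + 3968466) = 3426616/(5991939191807/1509888) = 3426616*(1509888/5991939191807) = 5173806379008/5991939191807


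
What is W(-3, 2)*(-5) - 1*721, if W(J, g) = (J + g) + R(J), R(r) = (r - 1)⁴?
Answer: -1996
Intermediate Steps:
R(r) = (-1 + r)⁴
W(J, g) = J + g + (-1 + J)⁴ (W(J, g) = (J + g) + (-1 + J)⁴ = J + g + (-1 + J)⁴)
W(-3, 2)*(-5) - 1*721 = (-3 + 2 + (-1 - 3)⁴)*(-5) - 1*721 = (-3 + 2 + (-4)⁴)*(-5) - 721 = (-3 + 2 + 256)*(-5) - 721 = 255*(-5) - 721 = -1275 - 721 = -1996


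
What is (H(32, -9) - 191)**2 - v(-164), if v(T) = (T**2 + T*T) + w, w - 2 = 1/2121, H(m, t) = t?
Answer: -29257075/2121 ≈ -13794.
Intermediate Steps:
w = 4243/2121 (w = 2 + 1/2121 = 4243/2121 ≈ 2.0005)
v(T) = 4243/2121 + 2*T**2 (v(T) = (T**2 + T*T) + 4243/2121 = (T**2 + T**2) + 4243/2121 = 2*T**2 + 4243/2121 = 4243/2121 + 2*T**2)
(H(32, -9) - 191)**2 - v(-164) = (-9 - 191)**2 - (4243/2121 + 2*(-164)**2) = (-200)**2 - (4243/2121 + 2*26896) = 40000 - (4243/2121 + 53792) = 40000 - 1*114097075/2121 = 40000 - 114097075/2121 = -29257075/2121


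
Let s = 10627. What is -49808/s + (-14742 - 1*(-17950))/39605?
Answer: -1938554424/420882335 ≈ -4.6059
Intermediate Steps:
-49808/s + (-14742 - 1*(-17950))/39605 = -49808/10627 + (-14742 - 1*(-17950))/39605 = -49808*1/10627 + (-14742 + 17950)*(1/39605) = -49808/10627 + 3208*(1/39605) = -49808/10627 + 3208/39605 = -1938554424/420882335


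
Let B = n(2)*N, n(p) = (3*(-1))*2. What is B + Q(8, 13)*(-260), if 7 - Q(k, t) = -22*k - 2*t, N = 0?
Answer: -54340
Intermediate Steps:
n(p) = -6 (n(p) = -3*2 = -6)
Q(k, t) = 7 + 2*t + 22*k (Q(k, t) = 7 - (-22*k - 2*t) = 7 + (2*t + 22*k) = 7 + 2*t + 22*k)
B = 0 (B = -6*0 = 0)
B + Q(8, 13)*(-260) = 0 + (7 + 2*13 + 22*8)*(-260) = 0 + (7 + 26 + 176)*(-260) = 0 + 209*(-260) = 0 - 54340 = -54340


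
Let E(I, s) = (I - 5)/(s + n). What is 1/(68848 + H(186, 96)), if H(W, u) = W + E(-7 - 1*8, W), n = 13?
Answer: 199/13737746 ≈ 1.4486e-5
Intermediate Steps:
E(I, s) = (-5 + I)/(13 + s) (E(I, s) = (I - 5)/(s + 13) = (-5 + I)/(13 + s))
H(W, u) = W - 20/(13 + W) (H(W, u) = W + (-5 + (-7 - 1*8))/(13 + W) = W + (-5 + (-7 - 8))/(13 + W) = W + (-5 - 15)/(13 + W) = W - 20/(13 + W))
1/(68848 + H(186, 96)) = 1/(68848 + (-20 + 186*(13 + 186))/(13 + 186)) = 1/(68848 + (-20 + 186*199)/199) = 1/(68848 + (-20 + 37014)/199) = 1/(68848 + (1/199)*36994) = 1/(68848 + 36994/199) = 1/(13737746/199) = 199/13737746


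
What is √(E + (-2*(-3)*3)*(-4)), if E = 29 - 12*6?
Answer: I*√115 ≈ 10.724*I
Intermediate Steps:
E = -43 (E = 29 - 72 = -43)
√(E + (-2*(-3)*3)*(-4)) = √(-43 + (-2*(-3)*3)*(-4)) = √(-43 + (6*3)*(-4)) = √(-43 + 18*(-4)) = √(-43 - 72) = √(-115) = I*√115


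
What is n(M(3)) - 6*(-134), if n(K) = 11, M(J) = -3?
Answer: 815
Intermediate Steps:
n(M(3)) - 6*(-134) = 11 - 6*(-134) = 11 + 804 = 815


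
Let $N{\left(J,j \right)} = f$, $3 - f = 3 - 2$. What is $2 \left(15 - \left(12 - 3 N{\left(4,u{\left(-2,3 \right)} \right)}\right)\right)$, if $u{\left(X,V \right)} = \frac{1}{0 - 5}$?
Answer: $18$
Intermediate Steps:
$u{\left(X,V \right)} = - \frac{1}{5}$ ($u{\left(X,V \right)} = \frac{1}{-5} = - \frac{1}{5}$)
$f = 2$ ($f = 3 - \left(3 - 2\right) = 3 - 1 = 2$)
$N{\left(J,j \right)} = 2$
$2 \left(15 - \left(12 - 3 N{\left(4,u{\left(-2,3 \right)} \right)}\right)\right) = 2 \left(15 - \left(12 - 6\right)\right) = 2 \left(15 - 6\right) = 2 \cdot 9 = 18$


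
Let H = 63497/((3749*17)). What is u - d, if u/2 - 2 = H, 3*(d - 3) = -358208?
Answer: 22830242645/191199 ≈ 1.1941e+5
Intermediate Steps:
d = -358199/3 (d = 3 + (⅓)*(-358208) = 3 - 358208/3 = -358199/3 ≈ -1.1940e+5)
H = 63497/63733 ≈ 0.99630
u = 381926/63733 (u = 4 + 2*(63497/63733) = 4 + 126994/63733 = 381926/63733 ≈ 5.9926)
u - d = 381926/63733 - 1*(-358199/3) = 381926/63733 + 358199/3 = 22830242645/191199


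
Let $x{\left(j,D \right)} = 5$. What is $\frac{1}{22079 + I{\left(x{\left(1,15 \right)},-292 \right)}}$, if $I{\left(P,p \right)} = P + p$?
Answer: $\frac{1}{21792} \approx 4.5888 \cdot 10^{-5}$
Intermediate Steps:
$\frac{1}{22079 + I{\left(x{\left(1,15 \right)},-292 \right)}} = \frac{1}{22079 + \left(5 - 292\right)} = \frac{1}{22079 - 287} = \frac{1}{21792}$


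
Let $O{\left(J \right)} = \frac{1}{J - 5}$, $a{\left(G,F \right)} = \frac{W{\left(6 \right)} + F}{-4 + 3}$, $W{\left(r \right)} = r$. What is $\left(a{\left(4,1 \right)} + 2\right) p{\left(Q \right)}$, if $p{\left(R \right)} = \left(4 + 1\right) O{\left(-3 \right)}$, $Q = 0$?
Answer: $\frac{25}{8} \approx 3.125$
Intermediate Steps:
$a{\left(G,F \right)} = -6 - F$ ($a{\left(G,F \right)} = \frac{6 + F}{-4 + 3} = \frac{6 + F}{-1} = \left(6 + F\right) \left(-1\right) = -6 - F$)
$O{\left(J \right)} = \frac{1}{-5 + J}$
$p{\left(R \right)} = - \frac{5}{8}$ ($p{\left(R \right)} = \frac{4 + 1}{-5 - 3} = \frac{5}{-8} = 5 \left(- \frac{1}{8}\right) = - \frac{5}{8}$)
$\left(a{\left(4,1 \right)} + 2\right) p{\left(Q \right)} = \left(\left(-6 - 1\right) + 2\right) \left(- \frac{5}{8}\right) = \left(-7 + 2\right) \left(- \frac{5}{8}\right) = \left(-5\right) \left(- \frac{5}{8}\right) = \frac{25}{8}$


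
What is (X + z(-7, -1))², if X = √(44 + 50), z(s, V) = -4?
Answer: (4 - √94)² ≈ 32.437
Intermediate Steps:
X = √94 ≈ 9.6954
(X + z(-7, -1))² = (√94 - 4)² = (-4 + √94)²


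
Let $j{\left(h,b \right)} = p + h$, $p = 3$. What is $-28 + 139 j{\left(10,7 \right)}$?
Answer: $1779$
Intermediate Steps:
$j{\left(h,b \right)} = 3 + h$
$-28 + 139 j{\left(10,7 \right)} = -28 + 139 \left(3 + 10\right) = -28 + 139 \cdot 13 = -28 + 1807 = 1779$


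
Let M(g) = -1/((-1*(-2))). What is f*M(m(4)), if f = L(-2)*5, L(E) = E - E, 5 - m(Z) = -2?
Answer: 0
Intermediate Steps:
m(Z) = 7 (m(Z) = 5 - 1*(-2) = 5 + 2 = 7)
M(g) = -1/2
L(E) = 0
f = 0 (f = 0*5 = 0)
f*M(m(4)) = 0*(-1/2) = 0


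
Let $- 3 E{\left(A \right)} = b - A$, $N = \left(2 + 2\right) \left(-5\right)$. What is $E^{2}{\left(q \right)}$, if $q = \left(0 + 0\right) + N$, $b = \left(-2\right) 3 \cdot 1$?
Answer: $\frac{196}{9} \approx 21.778$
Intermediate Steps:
$b = -6$ ($b = \left(-6\right) 1 = -6$)
$N = -20$ ($N = 4 \left(-5\right) = -20$)
$q = -20$ ($q = \left(0 + 0\right) - 20 = 0 - 20 = -20$)
$E{\left(A \right)} = 2 + \frac{A}{3}$ ($E{\left(A \right)} = - \frac{-6 - A}{3} = 2 + \frac{A}{3}$)
$E^{2}{\left(q \right)} = \left(2 + \frac{1}{3} \left(-20\right)\right)^{2} = \left(2 - \frac{20}{3}\right)^{2} = \left(- \frac{14}{3}\right)^{2} = \frac{196}{9}$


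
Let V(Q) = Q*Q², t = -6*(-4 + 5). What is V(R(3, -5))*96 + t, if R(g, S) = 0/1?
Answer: -6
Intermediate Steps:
R(g, S) = 0 (R(g, S) = 0*1 = 0)
t = -6 (t = -6*1 = -6)
V(Q) = Q³
V(R(3, -5))*96 + t = 0³*96 - 6 = 0*96 - 6 = 0 - 6 = -6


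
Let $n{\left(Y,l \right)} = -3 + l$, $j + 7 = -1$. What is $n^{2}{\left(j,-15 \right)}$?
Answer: $324$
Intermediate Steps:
$j = -8$ ($j = -7 - 1 = -8$)
$n^{2}{\left(j,-15 \right)} = \left(-3 - 15\right)^{2} = \left(-18\right)^{2} = 324$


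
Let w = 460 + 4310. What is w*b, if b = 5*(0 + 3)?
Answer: 71550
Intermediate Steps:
w = 4770
b = 15 (b = 5*3 = 15)
w*b = 4770*15 = 71550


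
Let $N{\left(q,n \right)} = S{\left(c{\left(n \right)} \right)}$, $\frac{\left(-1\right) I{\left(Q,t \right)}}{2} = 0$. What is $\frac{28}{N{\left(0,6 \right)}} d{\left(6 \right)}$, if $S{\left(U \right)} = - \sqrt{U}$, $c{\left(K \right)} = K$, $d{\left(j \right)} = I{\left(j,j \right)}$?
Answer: $0$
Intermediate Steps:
$I{\left(Q,t \right)} = 0$ ($I{\left(Q,t \right)} = \left(-2\right) 0 = 0$)
$d{\left(j \right)} = 0$
$N{\left(q,n \right)} = - \sqrt{n}$
$\frac{28}{N{\left(0,6 \right)}} d{\left(6 \right)} = \frac{28}{\left(-1\right) \sqrt{6}} \cdot 0 = 28 \left(- \frac{\sqrt{6}}{6}\right) 0 = - \frac{14 \sqrt{6}}{3} \cdot 0 = 0$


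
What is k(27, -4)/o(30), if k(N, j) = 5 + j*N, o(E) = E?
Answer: -103/30 ≈ -3.4333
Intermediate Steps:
k(N, j) = 5 + N*j
k(27, -4)/o(30) = (5 + 27*(-4))/30 = (5 - 108)*(1/30) = -103*1/30 = -103/30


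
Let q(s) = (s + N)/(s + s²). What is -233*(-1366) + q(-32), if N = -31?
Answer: 315731713/992 ≈ 3.1828e+5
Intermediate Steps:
q(s) = (-31 + s)/(s + s²) (q(s) = (s - 31)/(s + s²) = (-31 + s)/(s + s²))
-233*(-1366) + q(-32) = -233*(-1366) + (-31 - 32)/((-32)*(1 - 32)) = 318278 - 1/32*(-63)/(-31) = 318278 - 1/32*(-1/31)*(-63) = 318278 - 63/992 = 315731713/992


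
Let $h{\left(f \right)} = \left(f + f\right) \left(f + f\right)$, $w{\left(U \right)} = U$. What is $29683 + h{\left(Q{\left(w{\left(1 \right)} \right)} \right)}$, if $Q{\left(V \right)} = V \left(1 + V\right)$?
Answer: $29699$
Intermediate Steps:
$h{\left(f \right)} = 4 f^{2}$ ($h{\left(f \right)} = 2 f 2 f = 4 f^{2}$)
$29683 + h{\left(Q{\left(w{\left(1 \right)} \right)} \right)} = 29683 + 4 \left(1 \left(1 + 1\right)\right)^{2} = 29683 + 4 \left(1 \cdot 2\right)^{2} = 29683 + 4 \cdot 2^{2} = 29683 + 4 \cdot 4 = 29683 + 16 = 29699$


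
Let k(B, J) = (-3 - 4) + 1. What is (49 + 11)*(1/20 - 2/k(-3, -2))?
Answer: 23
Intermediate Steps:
k(B, J) = -6 (k(B, J) = -7 + 1 = -6)
(49 + 11)*(1/20 - 2/k(-3, -2)) = (49 + 11)*(1/20 - 2/(-6)) = 60*(1*(1/20) - 2*(-⅙)) = 60*(1/20 + ⅓) = 60*(23/60) = 23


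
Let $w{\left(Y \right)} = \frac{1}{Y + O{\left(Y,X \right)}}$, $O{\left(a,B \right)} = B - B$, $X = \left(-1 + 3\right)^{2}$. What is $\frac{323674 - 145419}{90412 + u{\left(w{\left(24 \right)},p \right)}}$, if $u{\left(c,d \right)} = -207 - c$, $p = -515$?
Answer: $\frac{4278120}{2164919} \approx 1.9761$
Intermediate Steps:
$X = 4$ ($X = 2^{2} = 4$)
$O{\left(a,B \right)} = 0$
$w{\left(Y \right)} = \frac{1}{Y}$ ($w{\left(Y \right)} = \frac{1}{Y + 0} = \frac{1}{Y}$)
$\frac{323674 - 145419}{90412 + u{\left(w{\left(24 \right)},p \right)}} = \frac{323674 - 145419}{90412 - \frac{4969}{24}} = \frac{178255}{90412 - \frac{4969}{24}} = \frac{178255}{\frac{2164919}{24}} = 178255 \cdot \frac{24}{2164919} = \frac{4278120}{2164919}$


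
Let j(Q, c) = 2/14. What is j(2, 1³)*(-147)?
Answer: -21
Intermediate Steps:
j(Q, c) = ⅐ (j(Q, c) = 2*(1/14) = ⅐)
j(2, 1³)*(-147) = (⅐)*(-147) = -21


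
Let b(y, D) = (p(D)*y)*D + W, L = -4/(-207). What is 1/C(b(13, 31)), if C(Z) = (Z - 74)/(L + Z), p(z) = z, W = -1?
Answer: 1292924/1285263 ≈ 1.0060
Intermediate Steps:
L = 4/207 (L = -4*(-1/207) = 4/207 ≈ 0.019324)
b(y, D) = -1 + y*D**2 (b(y, D) = (D*y)*D - 1 = y*D**2 - 1 = -1 + y*D**2)
C(Z) = (-74 + Z)/(4/207 + Z) (C(Z) = (Z - 74)/(4/207 + Z) = (-74 + Z)/(4/207 + Z))
1/C(b(13, 31)) = 1/(207*(-74 + (-1 + 13*31**2))/(4 + 207*(-1 + 13*31**2))) = 1/(207*(-74 + (-1 + 13*961))/(4 + 207*(-1 + 13*961))) = 1/(207*(-74 + (-1 + 12493))/(4 + 207*(-1 + 12493))) = 1/(207*(-74 + 12492)/(4 + 207*12492)) = 1/(207*12418/(4 + 2585844)) = 1/(207*12418/2585848) = 1/(207*(1/2585848)*12418) = 1/(1285263/1292924) = 1292924/1285263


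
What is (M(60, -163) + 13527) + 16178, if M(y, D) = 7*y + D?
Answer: 29962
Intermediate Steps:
M(y, D) = D + 7*y
(M(60, -163) + 13527) + 16178 = ((-163 + 7*60) + 13527) + 16178 = ((-163 + 420) + 13527) + 16178 = (257 + 13527) + 16178 = 13784 + 16178 = 29962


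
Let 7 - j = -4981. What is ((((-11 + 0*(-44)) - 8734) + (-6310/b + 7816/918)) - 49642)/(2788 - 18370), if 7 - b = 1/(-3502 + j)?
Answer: 94335407555/24796462446 ≈ 3.8044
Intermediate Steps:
j = 4988 (j = 7 - 1*(-4981) = 7 + 4981 = 4988)
b = 10401/1486 (b = 7 - 1/(-3502 + 4988) = 7 - 1/1486 = 10401/1486 ≈ 6.9993)
((((-11 + 0*(-44)) - 8734) + (-6310/b + 7816/918)) - 49642)/(2788 - 18370) = ((((-11 + 0*(-44)) - 8734) + (-6310/10401/1486 + 7816/918)) - 49642)/(2788 - 18370) = ((((-11 + 0) - 8734) + (-6310*1486/10401 + 7816*(1/918))) - 49642)/(-15582) = (((-11 - 8734) + (-9376660/10401 + 3908/459)) - 49642)*(-1/15582) = ((-8745 - 1421079944/1591353) - 49642)*(-1/15582) = (-15337461929/1591353 - 49642)*(-1/15582) = -94335407555/1591353*(-1/15582) = 94335407555/24796462446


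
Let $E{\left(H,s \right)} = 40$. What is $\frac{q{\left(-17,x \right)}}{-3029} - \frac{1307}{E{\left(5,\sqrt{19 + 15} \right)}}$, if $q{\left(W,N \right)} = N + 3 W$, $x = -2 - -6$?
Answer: $- \frac{3957023}{121160} \approx -32.659$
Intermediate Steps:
$x = 4$ ($x = -2 + 6 = 4$)
$\frac{q{\left(-17,x \right)}}{-3029} - \frac{1307}{E{\left(5,\sqrt{19 + 15} \right)}} = \frac{4 + 3 \left(-17\right)}{-3029} - \frac{1307}{40} = \left(4 - 51\right) \left(- \frac{1}{3029}\right) - \frac{1307}{40} = \left(-47\right) \left(- \frac{1}{3029}\right) - \frac{1307}{40} = \frac{47}{3029} - \frac{1307}{40} = - \frac{3957023}{121160}$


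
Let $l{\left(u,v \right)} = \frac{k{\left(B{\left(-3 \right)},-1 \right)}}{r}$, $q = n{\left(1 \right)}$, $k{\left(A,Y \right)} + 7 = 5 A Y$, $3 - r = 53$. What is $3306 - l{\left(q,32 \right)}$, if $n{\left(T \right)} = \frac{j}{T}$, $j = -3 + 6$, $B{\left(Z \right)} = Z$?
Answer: $\frac{82654}{25} \approx 3306.2$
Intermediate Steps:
$r = -50$ ($r = 3 - 53 = -50$)
$j = 3$
$k{\left(A,Y \right)} = -7 + 5 A Y$
$n{\left(T \right)} = \frac{3}{T}$
$q = 3$ ($q = \frac{3}{1} = 3 \cdot 1 = 3$)
$l{\left(u,v \right)} = - \frac{4}{25}$ ($l{\left(u,v \right)} = \frac{-7 + 5 \left(-3\right) \left(-1\right)}{-50} = \left(-7 + 15\right) \left(- \frac{1}{50}\right) = 8 \left(- \frac{1}{50}\right) = - \frac{4}{25}$)
$3306 - l{\left(q,32 \right)} = 3306 - - \frac{4}{25} = 3306 + \frac{4}{25} = \frac{82654}{25}$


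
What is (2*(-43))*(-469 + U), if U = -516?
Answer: 84710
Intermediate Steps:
(2*(-43))*(-469 + U) = (2*(-43))*(-469 - 516) = -86*(-985) = 84710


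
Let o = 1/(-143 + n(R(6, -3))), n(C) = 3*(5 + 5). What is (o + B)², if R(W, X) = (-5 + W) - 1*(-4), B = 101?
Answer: 130233744/12769 ≈ 10199.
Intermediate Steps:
R(W, X) = -1 + W (R(W, X) = (-5 + W) + 4 = -1 + W)
n(C) = 30 (n(C) = 3*10 = 30)
o = -1/113 (o = 1/(-143 + 30) = 1/(-113) = -1/113 ≈ -0.0088496)
(o + B)² = (-1/113 + 101)² = (11412/113)² = 130233744/12769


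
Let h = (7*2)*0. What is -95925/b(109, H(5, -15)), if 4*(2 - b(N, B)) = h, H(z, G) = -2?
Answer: -95925/2 ≈ -47963.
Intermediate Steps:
h = 0 (h = 14*0 = 0)
b(N, B) = 2 (b(N, B) = 2 - 1/4*0 = 2 + 0 = 2)
-95925/b(109, H(5, -15)) = -95925/2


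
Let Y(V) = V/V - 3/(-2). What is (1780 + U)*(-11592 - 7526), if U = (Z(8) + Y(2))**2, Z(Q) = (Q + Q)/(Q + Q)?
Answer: -68528471/2 ≈ -3.4264e+7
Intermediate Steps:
Z(Q) = 1 (Z(Q) = (2*Q)/((2*Q)) = (2*Q)*(1/(2*Q)) = 1)
Y(V) = 5/2 (Y(V) = 1 - 3*(-1/2) = 1 + 3/2 = 5/2)
U = 49/4 (U = (1 + 5/2)**2 = (7/2)**2 = 49/4 ≈ 12.250)
(1780 + U)*(-11592 - 7526) = (1780 + 49/4)*(-11592 - 7526) = (7169/4)*(-19118) = -68528471/2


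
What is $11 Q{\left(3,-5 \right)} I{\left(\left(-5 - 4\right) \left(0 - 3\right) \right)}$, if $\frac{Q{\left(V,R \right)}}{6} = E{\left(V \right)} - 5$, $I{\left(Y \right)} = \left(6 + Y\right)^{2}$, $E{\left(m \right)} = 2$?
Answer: $-215622$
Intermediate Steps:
$Q{\left(V,R \right)} = -18$ ($Q{\left(V,R \right)} = 6 \left(2 - 5\right) = 6 \left(-3\right) = -18$)
$11 Q{\left(3,-5 \right)} I{\left(\left(-5 - 4\right) \left(0 - 3\right) \right)} = 11 \left(-18\right) \left(6 + \left(-5 - 4\right) \left(0 - 3\right)\right)^{2} = - 198 \left(6 - -27\right)^{2} = - 198 \left(6 + 27\right)^{2} = - 198 \cdot 33^{2} = \left(-198\right) 1089 = -215622$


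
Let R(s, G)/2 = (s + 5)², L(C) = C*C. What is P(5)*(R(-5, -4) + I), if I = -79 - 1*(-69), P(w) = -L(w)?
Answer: 250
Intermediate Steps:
L(C) = C²
P(w) = -w²
R(s, G) = 2*(5 + s)² (R(s, G) = 2*(s + 5)² = 2*(5 + s)²)
I = -10 (I = -79 + 69 = -10)
P(5)*(R(-5, -4) + I) = (-1*5²)*(2*(5 - 5)² - 10) = (-1*25)*(2*0² - 10) = -25*(2*0 - 10) = -25*(0 - 10) = -25*(-10) = 250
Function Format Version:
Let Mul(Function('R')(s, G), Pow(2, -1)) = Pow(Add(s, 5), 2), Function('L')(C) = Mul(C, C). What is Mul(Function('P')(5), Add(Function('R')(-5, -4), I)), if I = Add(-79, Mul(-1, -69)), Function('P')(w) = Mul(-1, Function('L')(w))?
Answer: 250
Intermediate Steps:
Function('L')(C) = Pow(C, 2)
Function('P')(w) = Mul(-1, Pow(w, 2))
Function('R')(s, G) = Mul(2, Pow(Add(5, s), 2)) (Function('R')(s, G) = Mul(2, Pow(Add(s, 5), 2)) = Mul(2, Pow(Add(5, s), 2)))
I = -10 (I = Add(-79, 69) = -10)
Mul(Function('P')(5), Add(Function('R')(-5, -4), I)) = Mul(Mul(-1, Pow(5, 2)), Add(Mul(2, Pow(Add(5, -5), 2)), -10)) = Mul(Mul(-1, 25), Add(Mul(2, Pow(0, 2)), -10)) = Mul(-25, Add(Mul(2, 0), -10)) = Mul(-25, Add(0, -10)) = Mul(-25, -10) = 250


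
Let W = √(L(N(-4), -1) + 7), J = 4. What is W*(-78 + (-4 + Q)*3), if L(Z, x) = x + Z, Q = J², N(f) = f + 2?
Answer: -84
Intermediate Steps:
N(f) = 2 + f
Q = 16 (Q = 4² = 16)
L(Z, x) = Z + x
W = 2 (W = √(((2 - 4) - 1) + 7) = √((-2 - 1) + 7) = √(-3 + 7) = √4 = 2)
W*(-78 + (-4 + Q)*3) = 2*(-78 + (-4 + 16)*3) = 2*(-78 + 12*3) = 2*(-78 + 36) = 2*(-42) = -84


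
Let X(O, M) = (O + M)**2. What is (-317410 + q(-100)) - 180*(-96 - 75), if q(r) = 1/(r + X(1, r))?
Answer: -2780597629/9701 ≈ -2.8663e+5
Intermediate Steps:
X(O, M) = (M + O)**2
q(r) = 1/(r + (1 + r)**2) (q(r) = 1/(r + (r + 1)**2) = 1/(r + (1 + r)**2))
(-317410 + q(-100)) - 180*(-96 - 75) = (-317410 + 1/(-100 + (1 - 100)**2)) - 180*(-96 - 75) = (-317410 + 1/(-100 + (-99)**2)) - 180*(-171) = (-317410 + 1/(-100 + 9801)) + 30780 = (-317410 + 1/9701) + 30780 = -3079194409/9701 + 30780 = -2780597629/9701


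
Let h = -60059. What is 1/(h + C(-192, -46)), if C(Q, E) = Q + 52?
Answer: -1/60199 ≈ -1.6612e-5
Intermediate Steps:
C(Q, E) = 52 + Q
1/(h + C(-192, -46)) = 1/(-60059 + (52 - 192)) = 1/(-60059 - 140) = 1/(-60199) = -1/60199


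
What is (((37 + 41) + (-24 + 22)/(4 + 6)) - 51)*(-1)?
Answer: -134/5 ≈ -26.800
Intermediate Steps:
(((37 + 41) + (-24 + 22)/(4 + 6)) - 51)*(-1) = ((78 - 2/10) - 51)*(-1) = ((78 - 2*⅒) - 51)*(-1) = ((78 - ⅕) - 51)*(-1) = (389/5 - 51)*(-1) = (134/5)*(-1) = -134/5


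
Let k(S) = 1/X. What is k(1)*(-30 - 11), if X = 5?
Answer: -41/5 ≈ -8.2000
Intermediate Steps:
k(S) = ⅕ (k(S) = 1/5 = ⅕)
k(1)*(-30 - 11) = (-30 - 11)/5 = (⅕)*(-41) = -41/5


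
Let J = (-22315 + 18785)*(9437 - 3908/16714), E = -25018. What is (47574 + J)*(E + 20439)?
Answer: 1272911668694328/8357 ≈ 1.5232e+11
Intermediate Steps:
J = -278386584150/8357 (J = -3530*(9437 - 3908*1/16714) = -3530*(9437 - 1954/8357) = -3530*78863055/8357 = -278386584150/8357 ≈ -3.3312e+7)
(47574 + J)*(E + 20439) = (47574 - 278386584150/8357)*(-25018 + 20439) = -277989008232/8357*(-4579) = 1272911668694328/8357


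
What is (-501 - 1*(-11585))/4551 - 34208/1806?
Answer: -7536828/456617 ≈ -16.506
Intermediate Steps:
(-501 - 1*(-11585))/4551 - 34208/1806 = (-501 + 11585)*(1/4551) - 34208*1/1806 = 11084*(1/4551) - 17104/903 = 11084/4551 - 17104/903 = -7536828/456617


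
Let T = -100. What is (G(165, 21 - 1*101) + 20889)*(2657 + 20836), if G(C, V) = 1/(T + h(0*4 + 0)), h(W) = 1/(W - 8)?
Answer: 131028926311/267 ≈ 4.9074e+8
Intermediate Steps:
h(W) = 1/(-8 + W)
G(C, V) = -8/801 (G(C, V) = 1/(-100 + 1/(-8 + (0*4 + 0))) = 1/(-100 + 1/(-8 + (0 + 0))) = 1/(-100 + 1/(-8 + 0)) = 1/(-100 + 1/(-8)) = 1/(-100 - ⅛) = 1/(-801/8) = -8/801)
(G(165, 21 - 1*101) + 20889)*(2657 + 20836) = (-8/801 + 20889)*(2657 + 20836) = (16732081/801)*23493 = 131028926311/267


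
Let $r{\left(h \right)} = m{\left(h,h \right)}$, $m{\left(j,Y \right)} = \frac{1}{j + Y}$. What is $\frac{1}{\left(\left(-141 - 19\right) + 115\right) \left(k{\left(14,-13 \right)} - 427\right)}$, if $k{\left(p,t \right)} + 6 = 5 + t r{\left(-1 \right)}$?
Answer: $\frac{2}{37935} \approx 5.2722 \cdot 10^{-5}$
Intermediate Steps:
$m{\left(j,Y \right)} = \frac{1}{Y + j}$
$r{\left(h \right)} = \frac{1}{2 h}$ ($r{\left(h \right)} = \frac{1}{h + h} = \frac{1}{2 h}$)
$k{\left(p,t \right)} = -1 - \frac{t}{2}$ ($k{\left(p,t \right)} = -6 + \left(5 + t \frac{1}{2 \left(-1\right)}\right) = -6 + \left(5 + t \frac{1}{2} \left(-1\right)\right) = -6 + \left(5 + t \left(- \frac{1}{2}\right)\right) = -6 - \left(-5 + \frac{t}{2}\right) = -1 - \frac{t}{2}$)
$\frac{1}{\left(\left(-141 - 19\right) + 115\right) \left(k{\left(14,-13 \right)} - 427\right)} = \frac{1}{\left(\left(-141 - 19\right) + 115\right) \left(\left(-1 - - \frac{13}{2}\right) - 427\right)} = \frac{1}{\left(-160 + 115\right) \left(\left(-1 + \frac{13}{2}\right) - 427\right)} = \frac{1}{\left(-45\right) \left(\frac{11}{2} - 427\right)} = \frac{1}{\left(-45\right) \left(- \frac{843}{2}\right)} = \frac{1}{\frac{37935}{2}} = \frac{2}{37935}$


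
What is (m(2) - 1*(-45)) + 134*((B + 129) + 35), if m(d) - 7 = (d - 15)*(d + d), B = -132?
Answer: 4288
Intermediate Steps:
m(d) = 7 + 2*d*(-15 + d) (m(d) = 7 + (d - 15)*(d + d) = 7 + (-15 + d)*(2*d) = 7 + 2*d*(-15 + d))
(m(2) - 1*(-45)) + 134*((B + 129) + 35) = ((7 - 30*2 + 2*2²) - 1*(-45)) + 134*((-132 + 129) + 35) = ((7 - 60 + 2*4) + 45) + 134*(-3 + 35) = ((7 - 60 + 8) + 45) + 134*32 = (-45 + 45) + 4288 = 0 + 4288 = 4288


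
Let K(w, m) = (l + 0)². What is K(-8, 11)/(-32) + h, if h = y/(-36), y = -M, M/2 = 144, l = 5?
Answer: 231/32 ≈ 7.2188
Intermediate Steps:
M = 288 (M = 2*144 = 288)
K(w, m) = 25 (K(w, m) = (5 + 0)² = 5² = 25)
y = -288 (y = -1*288 = -288)
h = 8 (h = -288/(-36) = -288*(-1/36) = 8)
K(-8, 11)/(-32) + h = 25/(-32) + 8 = 25*(-1/32) + 8 = -25/32 + 8 = 231/32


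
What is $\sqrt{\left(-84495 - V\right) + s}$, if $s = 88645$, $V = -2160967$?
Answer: $\sqrt{2165117} \approx 1471.4$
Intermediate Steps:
$\sqrt{\left(-84495 - V\right) + s} = \sqrt{\left(-84495 - -2160967\right) + 88645} = \sqrt{\left(-84495 + 2160967\right) + 88645} = \sqrt{2076472 + 88645} = \sqrt{2165117}$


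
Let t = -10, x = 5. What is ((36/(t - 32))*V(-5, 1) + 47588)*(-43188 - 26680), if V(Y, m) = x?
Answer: -23272052648/7 ≈ -3.3246e+9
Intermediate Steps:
V(Y, m) = 5
((36/(t - 32))*V(-5, 1) + 47588)*(-43188 - 26680) = ((36/(-10 - 32))*5 + 47588)*(-43188 - 26680) = ((36/(-42))*5 + 47588)*(-69868) = (-1/42*36*5 + 47588)*(-69868) = (-6/7*5 + 47588)*(-69868) = (-30/7 + 47588)*(-69868) = (333086/7)*(-69868) = -23272052648/7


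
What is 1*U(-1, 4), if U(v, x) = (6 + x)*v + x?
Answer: -6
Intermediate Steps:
U(v, x) = x + v*(6 + x) (U(v, x) = v*(6 + x) + x = x + v*(6 + x))
1*U(-1, 4) = 1*(4 + 6*(-1) - 1*4) = 1*(4 - 6 - 4) = 1*(-6) = -6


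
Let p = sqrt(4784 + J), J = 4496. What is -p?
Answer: -8*sqrt(145) ≈ -96.333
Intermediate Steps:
p = 8*sqrt(145) (p = sqrt(4784 + 4496) = sqrt(9280) = 8*sqrt(145) ≈ 96.333)
-p = -8*sqrt(145)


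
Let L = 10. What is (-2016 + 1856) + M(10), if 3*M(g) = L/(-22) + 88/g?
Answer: -8647/55 ≈ -157.22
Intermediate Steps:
M(g) = -5/33 + 88/(3*g) (M(g) = (10/(-22) + 88/g)/3 = (10*(-1/22) + 88/g)/3 = (-5/11 + 88/g)/3 = -5/33 + 88/(3*g))
(-2016 + 1856) + M(10) = (-2016 + 1856) + (1/33)*(968 - 5*10)/10 = -160 + (1/33)*(⅒)*(968 - 50) = -160 + (1/33)*(⅒)*918 = -160 + 153/55 = -8647/55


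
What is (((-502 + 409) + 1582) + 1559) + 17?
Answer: 3065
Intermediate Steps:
(((-502 + 409) + 1582) + 1559) + 17 = ((-93 + 1582) + 1559) + 17 = (1489 + 1559) + 17 = 3048 + 17 = 3065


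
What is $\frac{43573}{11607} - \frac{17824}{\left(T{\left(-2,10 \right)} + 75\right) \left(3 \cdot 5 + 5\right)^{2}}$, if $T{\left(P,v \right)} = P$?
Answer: $\frac{912199}{290175} \approx 3.1436$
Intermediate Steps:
$\frac{43573}{11607} - \frac{17824}{\left(T{\left(-2,10 \right)} + 75\right) \left(3 \cdot 5 + 5\right)^{2}} = \frac{43573}{11607} - \frac{17824}{\left(-2 + 75\right) \left(3 \cdot 5 + 5\right)^{2}} = 43573 \cdot \frac{1}{11607} - \frac{17824}{73 \left(15 + 5\right)^{2}} = \frac{43573}{11607} - \frac{17824}{73 \cdot 20^{2}} = \frac{43573}{11607} - \frac{17824}{73 \cdot 400} = \frac{43573}{11607} - \frac{17824}{29200} = \frac{43573}{11607} - \frac{1114}{1825} = \frac{912199}{290175}$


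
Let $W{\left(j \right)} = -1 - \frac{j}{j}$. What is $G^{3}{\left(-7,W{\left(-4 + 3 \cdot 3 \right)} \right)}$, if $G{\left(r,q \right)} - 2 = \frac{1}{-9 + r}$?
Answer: $\frac{29791}{4096} \approx 7.2732$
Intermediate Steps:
$W{\left(j \right)} = -2$ ($W{\left(j \right)} = -1 - 1 = -2$)
$G{\left(r,q \right)} = 2 + \frac{1}{-9 + r}$
$G^{3}{\left(-7,W{\left(-4 + 3 \cdot 3 \right)} \right)} = \left(\frac{-17 + 2 \left(-7\right)}{-9 - 7}\right)^{3} = \left(\frac{-17 - 14}{-16}\right)^{3} = \left(\left(- \frac{1}{16}\right) \left(-31\right)\right)^{3} = \left(\frac{31}{16}\right)^{3} = \frac{29791}{4096}$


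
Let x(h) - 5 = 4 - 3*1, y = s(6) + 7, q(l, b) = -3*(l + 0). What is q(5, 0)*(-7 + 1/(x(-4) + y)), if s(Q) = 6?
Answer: 1980/19 ≈ 104.21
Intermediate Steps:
q(l, b) = -3*l
y = 13 (y = 6 + 7 = 13)
x(h) = 6 (x(h) = 5 + (4 - 3*1) = 5 + (4 - 3) = 5 + 1 = 6)
q(5, 0)*(-7 + 1/(x(-4) + y)) = (-3*5)*(-7 + 1/(6 + 13)) = -15*(-7 + 1/19) = -15*(-132/19) = 1980/19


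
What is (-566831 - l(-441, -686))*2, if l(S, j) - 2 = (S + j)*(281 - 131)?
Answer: -795566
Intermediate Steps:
l(S, j) = 2 + 150*S + 150*j (l(S, j) = 2 + (S + j)*(281 - 131) = 2 + (S + j)*150 = 2 + (150*S + 150*j) = 2 + 150*S + 150*j)
(-566831 - l(-441, -686))*2 = (-566831 - (2 + 150*(-441) + 150*(-686)))*2 = (-566831 - (2 - 66150 - 102900))*2 = (-566831 - 1*(-169048))*2 = (-566831 + 169048)*2 = -397783*2 = -795566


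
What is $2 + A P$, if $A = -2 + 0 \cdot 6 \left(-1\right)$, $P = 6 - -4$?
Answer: $-18$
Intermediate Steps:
$P = 10$ ($P = 6 + 4 = 10$)
$A = -2$ ($A = -2 + 0 \left(-1\right) = -2 + 0 = -2$)
$2 + A P = 2 - 20 = -18$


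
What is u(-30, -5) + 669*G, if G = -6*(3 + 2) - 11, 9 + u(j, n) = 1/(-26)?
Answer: -713389/26 ≈ -27438.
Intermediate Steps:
u(j, n) = -235/26 (u(j, n) = -9 + 1/(-26) = -9 - 1/26 = -235/26)
G = -41 (G = -6*5 - 11 = -30 - 11 = -41)
u(-30, -5) + 669*G = -235/26 + 669*(-41) = -235/26 - 27429 = -713389/26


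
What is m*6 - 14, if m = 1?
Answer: -8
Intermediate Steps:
m*6 - 14 = 1*6 - 14 = 6 - 14 = -8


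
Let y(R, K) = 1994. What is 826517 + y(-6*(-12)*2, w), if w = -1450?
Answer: 828511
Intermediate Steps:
826517 + y(-6*(-12)*2, w) = 826517 + 1994 = 828511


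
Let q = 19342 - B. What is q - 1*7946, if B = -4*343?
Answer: 12768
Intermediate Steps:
B = -1372
q = 20714 (q = 19342 - 1*(-1372) = 19342 + 1372 = 20714)
q - 1*7946 = 20714 - 1*7946 = 20714 - 7946 = 12768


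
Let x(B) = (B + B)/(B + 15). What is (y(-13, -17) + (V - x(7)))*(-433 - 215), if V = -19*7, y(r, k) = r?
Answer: 1045224/11 ≈ 95020.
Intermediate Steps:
x(B) = 2*B/(15 + B) (x(B) = (2*B)/(15 + B) = 2*B/(15 + B))
V = -133
(y(-13, -17) + (V - x(7)))*(-433 - 215) = (-13 + (-133 - 2*7/(15 + 7)))*(-433 - 215) = (-13 + (-133 - 2*7/22))*(-648) = (-13 + (-133 - 1*7/11))*(-648) = (-13 + (-133 - 7/11))*(-648) = (-13 - 1470/11)*(-648) = -1613/11*(-648) = 1045224/11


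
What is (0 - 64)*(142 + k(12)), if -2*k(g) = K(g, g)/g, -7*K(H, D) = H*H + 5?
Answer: -192040/21 ≈ -9144.8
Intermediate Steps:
K(H, D) = -5/7 - H²/7 (K(H, D) = -(H*H + 5)/7 = -(H² + 5)/7 = -(5 + H²)/7 = -5/7 - H²/7)
k(g) = -(-5/7 - g²/7)/(2*g)
(0 - 64)*(142 + k(12)) = (0 - 64)*(142 + (1/14)*(5 + 12²)/12) = -64*(142 + (1/14)*(1/12)*(5 + 144)) = -64*(142 + (1/14)*(1/12)*149) = -64*(142 + 149/168) = -64*24005/168 = -192040/21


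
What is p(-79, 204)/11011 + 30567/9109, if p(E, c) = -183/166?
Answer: 55869490395/16649667034 ≈ 3.3556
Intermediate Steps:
p(E, c) = -183/166 (p(E, c) = -183*1/166 = -183/166)
p(-79, 204)/11011 + 30567/9109 = -183/166/11011 + 30567/9109 = -183/166*1/11011 + 30567*(1/9109) = -183/1827826 + 30567/9109 = 55869490395/16649667034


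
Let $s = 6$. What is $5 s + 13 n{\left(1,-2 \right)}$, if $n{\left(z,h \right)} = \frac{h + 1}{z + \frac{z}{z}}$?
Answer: $\frac{47}{2} \approx 23.5$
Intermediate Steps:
$n{\left(z,h \right)} = \frac{1 + h}{1 + z}$ ($n{\left(z,h \right)} = \frac{1 + h}{z + 1} = \frac{1 + h}{1 + z}$)
$5 s + 13 n{\left(1,-2 \right)} = 5 \cdot 6 + 13 \frac{1 - 2}{1 + 1} = 30 + 13 \cdot \frac{1}{2} \left(-1\right) = 30 + 13 \left(- \frac{1}{2}\right) = 30 - \frac{13}{2} = \frac{47}{2}$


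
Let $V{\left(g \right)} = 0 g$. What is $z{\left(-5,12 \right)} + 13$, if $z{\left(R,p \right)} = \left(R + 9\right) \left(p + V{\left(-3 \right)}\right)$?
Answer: $61$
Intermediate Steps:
$V{\left(g \right)} = 0$
$z{\left(R,p \right)} = p \left(9 + R\right)$ ($z{\left(R,p \right)} = \left(R + 9\right) \left(p + 0\right) = \left(9 + R\right) p = p \left(9 + R\right)$)
$z{\left(-5,12 \right)} + 13 = 12 \left(9 - 5\right) + 13 = 12 \cdot 4 + 13 = 48 + 13 = 61$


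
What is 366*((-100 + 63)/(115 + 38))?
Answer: -4514/51 ≈ -88.510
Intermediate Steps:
366*((-100 + 63)/(115 + 38)) = 366*(-37/153) = -4514/51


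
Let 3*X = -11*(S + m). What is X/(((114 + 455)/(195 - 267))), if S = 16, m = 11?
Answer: 7128/569 ≈ 12.527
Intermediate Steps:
X = -99 (X = (-11*(16 + 11))/3 = (-11*27)/3 = (1/3)*(-297) = -99)
X/(((114 + 455)/(195 - 267))) = -99*(195 - 267)/(114 + 455) = -99/(569/(-72)) = -99/(569*(-1/72)) = -99/(-569/72) = -99*(-72/569) = 7128/569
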